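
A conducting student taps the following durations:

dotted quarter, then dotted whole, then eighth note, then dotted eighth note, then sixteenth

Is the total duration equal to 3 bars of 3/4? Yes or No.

One bar of 3/4 = 12 sixteenth notes, so 3 bars = 36.
Express everything in sixteenth notes: dotted quarter = 6; dotted whole = 24; eighth note = 2; dotted eighth note = 3; sixteenth = 1.
Altogether 6 + 24 + 2 + 3 + 1 = 36.
36 equals 36, so the answer is Yes.

Yes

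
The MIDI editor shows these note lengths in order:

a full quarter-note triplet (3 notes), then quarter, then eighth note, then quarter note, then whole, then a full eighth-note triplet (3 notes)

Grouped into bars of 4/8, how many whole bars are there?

One bar of 4/8 = 4 eighth notes.
Each duration in eighth notes: a full quarter-note triplet (3 notes) (three triplet quarters span one half) = 4; quarter = 2; eighth note = 1; quarter note = 2; whole = 8; a full eighth-note triplet (3 notes) (three triplet eighths span one quarter) = 2.
Total: 4 + 2 + 1 + 2 + 8 + 2 = 19.
19 ÷ 4 = 4 complete bars with 3 left over.

4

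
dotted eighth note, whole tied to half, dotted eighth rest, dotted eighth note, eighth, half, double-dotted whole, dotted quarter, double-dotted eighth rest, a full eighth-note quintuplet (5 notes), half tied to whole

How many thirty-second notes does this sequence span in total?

225

Express everything in thirty-second notes: dotted eighth note = 6; whole tied to half (whole + half) = 48; dotted eighth rest = 6; dotted eighth note = 6; eighth = 4; half = 16; double-dotted whole = 56; dotted quarter = 12; double-dotted eighth rest = 7; a full eighth-note quintuplet (5 notes) (five quintuplet eighths span one half) = 16; half tied to whole (half + whole) = 48.
Total: 6 + 48 + 6 + 6 + 4 + 16 + 56 + 12 + 7 + 16 + 48 = 225 thirty-second notes.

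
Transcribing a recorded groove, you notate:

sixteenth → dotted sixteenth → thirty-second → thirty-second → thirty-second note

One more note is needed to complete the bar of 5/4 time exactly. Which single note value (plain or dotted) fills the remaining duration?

The bar of 5/4 = 40 thirty-second notes.
Working in thirty-second notes: sixteenth = 2; dotted sixteenth = 3; thirty-second = 1; thirty-second = 1; thirty-second note = 1.
Total: 2 + 3 + 1 + 1 + 1 = 8.
Remaining: 40 − 8 = 32 thirty-second notes, which is a whole note.

whole note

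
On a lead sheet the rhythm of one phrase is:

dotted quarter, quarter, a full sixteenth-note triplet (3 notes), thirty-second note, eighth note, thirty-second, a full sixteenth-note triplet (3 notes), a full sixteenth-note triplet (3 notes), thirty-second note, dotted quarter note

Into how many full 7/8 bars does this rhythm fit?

1

One bar of 7/8 = 28 thirty-second notes.
In thirty-second notes: dotted quarter = 12; quarter = 8; a full sixteenth-note triplet (3 notes) (three triplet sixteenths span one eighth) = 4; thirty-second note = 1; eighth note = 4; thirty-second = 1; a full sixteenth-note triplet (3 notes) (three triplet sixteenths span one eighth) = 4; a full sixteenth-note triplet (3 notes) (three triplet sixteenths span one eighth) = 4; thirty-second note = 1; dotted quarter note = 12.
Altogether 12 + 8 + 4 + 1 + 4 + 1 + 4 + 4 + 1 + 12 = 51.
51 ÷ 28 = 1 complete bar with 23 left over.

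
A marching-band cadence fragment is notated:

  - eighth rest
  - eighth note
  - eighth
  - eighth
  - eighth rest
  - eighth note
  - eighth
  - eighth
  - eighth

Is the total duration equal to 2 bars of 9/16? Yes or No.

One bar of 9/16 = 9 sixteenth notes, so 2 bars = 18.
In sixteenth notes: eighth rest = 2; eighth note = 2; eighth = 2; eighth = 2; eighth rest = 2; eighth note = 2; eighth = 2; eighth = 2; eighth = 2.
Adding: 2 + 2 + 2 + 2 + 2 + 2 + 2 + 2 + 2 = 18.
18 equals 18, so the answer is Yes.

Yes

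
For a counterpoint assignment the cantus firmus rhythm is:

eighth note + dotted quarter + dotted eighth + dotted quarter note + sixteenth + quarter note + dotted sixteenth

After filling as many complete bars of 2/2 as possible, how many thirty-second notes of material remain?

15

One bar of 2/2 = 32 thirty-second notes.
Each duration in thirty-second notes: eighth note = 4; dotted quarter = 12; dotted eighth = 6; dotted quarter note = 12; sixteenth = 2; quarter note = 8; dotted sixteenth = 3.
Total: 4 + 12 + 6 + 12 + 2 + 8 + 3 = 47.
47 ÷ 32 = 1 complete bar with 15 thirty-second notes remaining.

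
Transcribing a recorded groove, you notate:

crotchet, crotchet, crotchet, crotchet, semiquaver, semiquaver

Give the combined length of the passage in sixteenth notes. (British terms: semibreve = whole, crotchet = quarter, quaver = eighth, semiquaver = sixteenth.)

Each duration in sixteenth notes: crotchet = 4; crotchet = 4; crotchet = 4; crotchet = 4; semiquaver = 1; semiquaver = 1.
Total: 4 + 4 + 4 + 4 + 1 + 1 = 18 sixteenth notes.

18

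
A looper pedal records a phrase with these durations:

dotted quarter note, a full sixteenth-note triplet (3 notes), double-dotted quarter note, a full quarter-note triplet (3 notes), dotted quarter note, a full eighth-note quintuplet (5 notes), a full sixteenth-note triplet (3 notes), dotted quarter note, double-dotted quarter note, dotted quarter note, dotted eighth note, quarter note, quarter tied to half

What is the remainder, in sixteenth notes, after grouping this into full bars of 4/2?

13

One bar of 4/2 = 32 sixteenth notes.
Convert each value to sixteenth notes: dotted quarter note = 6; a full sixteenth-note triplet (3 notes) (three triplet sixteenths span one eighth) = 2; double-dotted quarter note = 7; a full quarter-note triplet (3 notes) (three triplet quarters span one half) = 8; dotted quarter note = 6; a full eighth-note quintuplet (5 notes) (five quintuplet eighths span one half) = 8; a full sixteenth-note triplet (3 notes) (three triplet sixteenths span one eighth) = 2; dotted quarter note = 6; double-dotted quarter note = 7; dotted quarter note = 6; dotted eighth note = 3; quarter note = 4; quarter tied to half (quarter + half) = 12.
Sum: 6 + 2 + 7 + 8 + 6 + 8 + 2 + 6 + 7 + 6 + 3 + 4 + 12 = 77.
77 ÷ 32 = 2 complete bars with 13 sixteenth notes remaining.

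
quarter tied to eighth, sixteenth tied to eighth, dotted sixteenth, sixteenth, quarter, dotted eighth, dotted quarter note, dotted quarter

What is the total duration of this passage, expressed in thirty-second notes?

Express everything in thirty-second notes: quarter tied to eighth (quarter + eighth) = 12; sixteenth tied to eighth (sixteenth + eighth) = 6; dotted sixteenth = 3; sixteenth = 2; quarter = 8; dotted eighth = 6; dotted quarter note = 12; dotted quarter = 12.
Adding: 12 + 6 + 3 + 2 + 8 + 6 + 12 + 12 = 61 thirty-second notes.

61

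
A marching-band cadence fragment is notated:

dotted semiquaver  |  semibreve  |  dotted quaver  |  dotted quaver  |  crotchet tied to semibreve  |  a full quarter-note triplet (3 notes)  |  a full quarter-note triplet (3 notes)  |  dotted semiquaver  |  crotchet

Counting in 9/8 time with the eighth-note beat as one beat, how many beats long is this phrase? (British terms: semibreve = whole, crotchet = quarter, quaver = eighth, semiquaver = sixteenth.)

One eighth-note beat = 4 thirty-second notes.
Express everything in thirty-second notes: dotted semiquaver = 3; semibreve = 32; dotted quaver = 6; dotted quaver = 6; crotchet tied to semibreve (crotchet + semibreve) = 40; a full quarter-note triplet (3 notes) (three triplet quarters span one half) = 16; a full quarter-note triplet (3 notes) (three triplet quarters span one half) = 16; dotted semiquaver = 3; crotchet = 8.
Altogether 3 + 32 + 6 + 6 + 40 + 16 + 16 + 3 + 8 = 130.
130 ÷ 4 = 32.5 beats.

32.5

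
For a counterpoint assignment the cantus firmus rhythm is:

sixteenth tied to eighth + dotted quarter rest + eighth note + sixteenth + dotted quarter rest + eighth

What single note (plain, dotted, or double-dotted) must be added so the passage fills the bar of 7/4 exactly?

The bar of 7/4 = 28 sixteenth notes.
Working in sixteenth notes: sixteenth tied to eighth (sixteenth + eighth) = 3; dotted quarter rest = 6; eighth note = 2; sixteenth = 1; dotted quarter rest = 6; eighth = 2.
Sum: 3 + 6 + 2 + 1 + 6 + 2 = 20.
Remaining: 28 − 20 = 8 sixteenth notes, which is a half note.

half note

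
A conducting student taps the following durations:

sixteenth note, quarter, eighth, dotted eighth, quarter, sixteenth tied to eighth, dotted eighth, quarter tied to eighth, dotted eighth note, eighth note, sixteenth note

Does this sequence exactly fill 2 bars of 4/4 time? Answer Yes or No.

One bar of 4/4 = 16 sixteenth notes, so 2 bars = 32.
In sixteenth notes: sixteenth note = 1; quarter = 4; eighth = 2; dotted eighth = 3; quarter = 4; sixteenth tied to eighth (sixteenth + eighth) = 3; dotted eighth = 3; quarter tied to eighth (quarter + eighth) = 6; dotted eighth note = 3; eighth note = 2; sixteenth note = 1.
Total: 1 + 4 + 2 + 3 + 4 + 3 + 3 + 6 + 3 + 2 + 1 = 32.
32 equals 32, so the answer is Yes.

Yes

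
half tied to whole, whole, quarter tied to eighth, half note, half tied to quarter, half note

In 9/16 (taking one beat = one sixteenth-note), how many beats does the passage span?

One sixteenth-note beat = 2 thirty-second notes.
Each duration in thirty-second notes: half tied to whole (half + whole) = 48; whole = 32; quarter tied to eighth (quarter + eighth) = 12; half note = 16; half tied to quarter (half + quarter) = 24; half note = 16.
Adding: 48 + 32 + 12 + 16 + 24 + 16 = 148.
148 ÷ 2 = 74 beats.

74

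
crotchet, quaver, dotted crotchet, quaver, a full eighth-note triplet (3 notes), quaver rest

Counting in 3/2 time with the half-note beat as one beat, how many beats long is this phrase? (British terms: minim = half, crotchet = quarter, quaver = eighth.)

2.5

One half-note beat = 4 eighth notes.
Each duration in eighth notes: crotchet = 2; quaver = 1; dotted crotchet = 3; quaver = 1; a full eighth-note triplet (3 notes) (three triplet eighths span one quarter) = 2; quaver rest = 1.
Altogether 2 + 1 + 3 + 1 + 2 + 1 = 10.
10 ÷ 4 = 2.5 beats.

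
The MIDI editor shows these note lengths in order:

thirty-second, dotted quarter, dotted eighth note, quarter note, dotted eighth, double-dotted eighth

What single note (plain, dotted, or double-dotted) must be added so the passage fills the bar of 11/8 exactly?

eighth note

The bar of 11/8 = 44 thirty-second notes.
Each duration in thirty-second notes: thirty-second = 1; dotted quarter = 12; dotted eighth note = 6; quarter note = 8; dotted eighth = 6; double-dotted eighth = 7.
Altogether 1 + 12 + 6 + 8 + 6 + 7 = 40.
Remaining: 44 − 40 = 4 thirty-second notes, which is a eighth note.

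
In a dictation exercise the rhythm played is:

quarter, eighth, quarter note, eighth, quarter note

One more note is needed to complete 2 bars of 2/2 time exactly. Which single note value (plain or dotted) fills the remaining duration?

whole note

2 bars of 2/2 = 16 eighth notes.
Working in eighth notes: quarter = 2; eighth = 1; quarter note = 2; eighth = 1; quarter note = 2.
Adding: 2 + 1 + 2 + 1 + 2 = 8.
Remaining: 16 − 8 = 8 eighth notes, which is a whole note.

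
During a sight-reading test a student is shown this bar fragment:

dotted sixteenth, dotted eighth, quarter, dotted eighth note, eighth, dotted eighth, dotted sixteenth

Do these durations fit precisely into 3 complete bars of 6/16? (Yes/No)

Yes

One bar of 6/16 = 12 thirty-second notes, so 3 bars = 36.
Express everything in thirty-second notes: dotted sixteenth = 3; dotted eighth = 6; quarter = 8; dotted eighth note = 6; eighth = 4; dotted eighth = 6; dotted sixteenth = 3.
Sum: 3 + 6 + 8 + 6 + 4 + 6 + 3 = 36.
36 equals 36, so the answer is Yes.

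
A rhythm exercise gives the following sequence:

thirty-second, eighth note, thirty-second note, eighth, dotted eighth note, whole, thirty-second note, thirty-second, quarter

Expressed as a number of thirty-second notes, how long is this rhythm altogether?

58

Convert each value to thirty-second notes: thirty-second = 1; eighth note = 4; thirty-second note = 1; eighth = 4; dotted eighth note = 6; whole = 32; thirty-second note = 1; thirty-second = 1; quarter = 8.
Sum: 1 + 4 + 1 + 4 + 6 + 32 + 1 + 1 + 8 = 58 thirty-second notes.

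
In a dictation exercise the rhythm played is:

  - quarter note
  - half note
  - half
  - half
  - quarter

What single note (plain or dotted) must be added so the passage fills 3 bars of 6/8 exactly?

quarter note

3 bars of 6/8 = 9 quarter notes.
Convert each value to quarter notes: quarter note = 1; half note = 2; half = 2; half = 2; quarter = 1.
Total: 1 + 2 + 2 + 2 + 1 = 8.
Remaining: 9 − 8 = 1 quarter note, which is a quarter note.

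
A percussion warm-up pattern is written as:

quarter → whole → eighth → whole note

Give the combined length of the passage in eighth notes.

19

In eighth notes: quarter = 2; whole = 8; eighth = 1; whole note = 8.
Sum: 2 + 8 + 1 + 8 = 19 eighth notes.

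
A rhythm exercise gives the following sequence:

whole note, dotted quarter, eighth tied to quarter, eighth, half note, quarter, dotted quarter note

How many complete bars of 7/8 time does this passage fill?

3

One bar of 7/8 = 7 eighth notes.
Express everything in eighth notes: whole note = 8; dotted quarter = 3; eighth tied to quarter (eighth + quarter) = 3; eighth = 1; half note = 4; quarter = 2; dotted quarter note = 3.
Sum: 8 + 3 + 3 + 1 + 4 + 2 + 3 = 24.
24 ÷ 7 = 3 complete bars with 3 left over.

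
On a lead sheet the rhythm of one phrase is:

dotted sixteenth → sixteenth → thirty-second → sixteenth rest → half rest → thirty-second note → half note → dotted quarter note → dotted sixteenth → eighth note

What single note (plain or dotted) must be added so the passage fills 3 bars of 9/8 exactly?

dotted whole note

3 bars of 9/8 = 108 thirty-second notes.
Each duration in thirty-second notes: dotted sixteenth = 3; sixteenth = 2; thirty-second = 1; sixteenth rest = 2; half rest = 16; thirty-second note = 1; half note = 16; dotted quarter note = 12; dotted sixteenth = 3; eighth note = 4.
Total: 3 + 2 + 1 + 2 + 16 + 1 + 16 + 12 + 3 + 4 = 60.
Remaining: 108 − 60 = 48 thirty-second notes, which is a dotted whole note.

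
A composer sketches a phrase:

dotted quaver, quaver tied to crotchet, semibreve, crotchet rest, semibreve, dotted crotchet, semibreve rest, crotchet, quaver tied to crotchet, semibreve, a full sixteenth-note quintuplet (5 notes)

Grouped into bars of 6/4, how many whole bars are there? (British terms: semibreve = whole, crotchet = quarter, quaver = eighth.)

One bar of 6/4 = 24 sixteenth notes.
In sixteenth notes: dotted quaver = 3; quaver tied to crotchet (quaver + crotchet) = 6; semibreve = 16; crotchet rest = 4; semibreve = 16; dotted crotchet = 6; semibreve rest = 16; crotchet = 4; quaver tied to crotchet (quaver + crotchet) = 6; semibreve = 16; a full sixteenth-note quintuplet (5 notes) (five quintuplet sixteenths span one quarter) = 4.
Total: 3 + 6 + 16 + 4 + 16 + 6 + 16 + 4 + 6 + 16 + 4 = 97.
97 ÷ 24 = 4 complete bars with 1 left over.

4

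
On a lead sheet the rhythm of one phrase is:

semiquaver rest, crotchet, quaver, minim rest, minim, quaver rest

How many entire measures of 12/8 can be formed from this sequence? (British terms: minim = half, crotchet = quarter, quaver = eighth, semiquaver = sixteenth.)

1

One bar of 12/8 = 24 sixteenth notes.
Working in sixteenth notes: semiquaver rest = 1; crotchet = 4; quaver = 2; minim rest = 8; minim = 8; quaver rest = 2.
Total: 1 + 4 + 2 + 8 + 8 + 2 = 25.
25 ÷ 24 = 1 complete bar with 1 left over.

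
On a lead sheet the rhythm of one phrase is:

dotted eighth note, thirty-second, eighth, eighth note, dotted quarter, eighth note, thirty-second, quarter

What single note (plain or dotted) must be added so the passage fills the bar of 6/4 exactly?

quarter note

The bar of 6/4 = 48 thirty-second notes.
Convert each value to thirty-second notes: dotted eighth note = 6; thirty-second = 1; eighth = 4; eighth note = 4; dotted quarter = 12; eighth note = 4; thirty-second = 1; quarter = 8.
Adding: 6 + 1 + 4 + 4 + 12 + 4 + 1 + 8 = 40.
Remaining: 48 − 40 = 8 thirty-second notes, which is a quarter note.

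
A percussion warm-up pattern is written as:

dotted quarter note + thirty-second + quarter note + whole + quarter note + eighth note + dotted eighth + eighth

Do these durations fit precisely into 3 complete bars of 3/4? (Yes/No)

One bar of 3/4 = 24 thirty-second notes, so 3 bars = 72.
Each duration in thirty-second notes: dotted quarter note = 12; thirty-second = 1; quarter note = 8; whole = 32; quarter note = 8; eighth note = 4; dotted eighth = 6; eighth = 4.
Sum: 12 + 1 + 8 + 32 + 8 + 4 + 6 + 4 = 75.
75 exceeds 72, so the answer is No.

No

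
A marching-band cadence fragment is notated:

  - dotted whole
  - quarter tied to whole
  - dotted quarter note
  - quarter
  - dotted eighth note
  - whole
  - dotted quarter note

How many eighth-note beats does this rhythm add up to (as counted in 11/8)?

39.5

One eighth-note beat = 2 sixteenth notes.
In sixteenth notes: dotted whole = 24; quarter tied to whole (quarter + whole) = 20; dotted quarter note = 6; quarter = 4; dotted eighth note = 3; whole = 16; dotted quarter note = 6.
Sum: 24 + 20 + 6 + 4 + 3 + 16 + 6 = 79.
79 ÷ 2 = 39.5 beats.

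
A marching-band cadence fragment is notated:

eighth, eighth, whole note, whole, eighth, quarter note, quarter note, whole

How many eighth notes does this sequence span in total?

31

Working in eighth notes: eighth = 1; eighth = 1; whole note = 8; whole = 8; eighth = 1; quarter note = 2; quarter note = 2; whole = 8.
Adding: 1 + 1 + 8 + 8 + 1 + 2 + 2 + 8 = 31 eighth notes.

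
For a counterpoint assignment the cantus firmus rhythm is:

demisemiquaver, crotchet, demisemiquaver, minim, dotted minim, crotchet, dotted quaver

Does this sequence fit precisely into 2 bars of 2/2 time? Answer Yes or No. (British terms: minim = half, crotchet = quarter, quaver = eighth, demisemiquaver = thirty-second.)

One bar of 2/2 = 32 thirty-second notes, so 2 bars = 64.
Each duration in thirty-second notes: demisemiquaver = 1; crotchet = 8; demisemiquaver = 1; minim = 16; dotted minim = 24; crotchet = 8; dotted quaver = 6.
Sum: 1 + 8 + 1 + 16 + 24 + 8 + 6 = 64.
64 equals 64, so the answer is Yes.

Yes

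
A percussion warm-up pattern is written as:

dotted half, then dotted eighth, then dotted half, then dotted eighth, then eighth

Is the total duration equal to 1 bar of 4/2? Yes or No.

One bar of 4/2 = 32 sixteenth notes.
Working in sixteenth notes: dotted half = 12; dotted eighth = 3; dotted half = 12; dotted eighth = 3; eighth = 2.
Altogether 12 + 3 + 12 + 3 + 2 = 32.
32 equals 32, so the answer is Yes.

Yes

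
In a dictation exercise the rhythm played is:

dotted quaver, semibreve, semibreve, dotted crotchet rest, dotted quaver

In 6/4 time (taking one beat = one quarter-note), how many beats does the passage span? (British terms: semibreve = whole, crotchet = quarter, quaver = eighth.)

One quarter-note beat = 4 sixteenth notes.
Working in sixteenth notes: dotted quaver = 3; semibreve = 16; semibreve = 16; dotted crotchet rest = 6; dotted quaver = 3.
Total: 3 + 16 + 16 + 6 + 3 = 44.
44 ÷ 4 = 11 beats.

11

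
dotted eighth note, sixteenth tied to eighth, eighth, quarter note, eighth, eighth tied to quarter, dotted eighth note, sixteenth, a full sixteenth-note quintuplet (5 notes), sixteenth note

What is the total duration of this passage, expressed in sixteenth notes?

29

Express everything in sixteenth notes: dotted eighth note = 3; sixteenth tied to eighth (sixteenth + eighth) = 3; eighth = 2; quarter note = 4; eighth = 2; eighth tied to quarter (eighth + quarter) = 6; dotted eighth note = 3; sixteenth = 1; a full sixteenth-note quintuplet (5 notes) (five quintuplet sixteenths span one quarter) = 4; sixteenth note = 1.
Adding: 3 + 3 + 2 + 4 + 2 + 6 + 3 + 1 + 4 + 1 = 29 sixteenth notes.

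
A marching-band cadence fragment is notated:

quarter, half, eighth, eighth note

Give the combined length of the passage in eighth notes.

Express everything in eighth notes: quarter = 2; half = 4; eighth = 1; eighth note = 1.
Total: 2 + 4 + 1 + 1 = 8 eighth notes.

8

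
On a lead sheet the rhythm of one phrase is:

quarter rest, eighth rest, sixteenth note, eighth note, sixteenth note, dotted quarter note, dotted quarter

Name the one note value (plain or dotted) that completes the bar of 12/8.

The bar of 12/8 = 24 sixteenth notes.
Express everything in sixteenth notes: quarter rest = 4; eighth rest = 2; sixteenth note = 1; eighth note = 2; sixteenth note = 1; dotted quarter note = 6; dotted quarter = 6.
Total: 4 + 2 + 1 + 2 + 1 + 6 + 6 = 22.
Remaining: 24 − 22 = 2 sixteenth notes, which is a eighth note.

eighth note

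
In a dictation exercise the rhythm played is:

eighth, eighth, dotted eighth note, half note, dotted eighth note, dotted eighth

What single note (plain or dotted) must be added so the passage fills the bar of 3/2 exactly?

dotted eighth note

The bar of 3/2 = 24 sixteenth notes.
Express everything in sixteenth notes: eighth = 2; eighth = 2; dotted eighth note = 3; half note = 8; dotted eighth note = 3; dotted eighth = 3.
Sum: 2 + 2 + 3 + 8 + 3 + 3 = 21.
Remaining: 24 − 21 = 3 sixteenth notes, which is a dotted eighth note.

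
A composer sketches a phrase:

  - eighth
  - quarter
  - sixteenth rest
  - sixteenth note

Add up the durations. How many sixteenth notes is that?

Convert each value to sixteenth notes: eighth = 2; quarter = 4; sixteenth rest = 1; sixteenth note = 1.
Adding: 2 + 4 + 1 + 1 = 8 sixteenth notes.

8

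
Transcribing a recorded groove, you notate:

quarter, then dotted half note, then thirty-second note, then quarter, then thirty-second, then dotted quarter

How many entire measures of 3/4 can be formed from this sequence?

2

One bar of 3/4 = 24 thirty-second notes.
Each duration in thirty-second notes: quarter = 8; dotted half note = 24; thirty-second note = 1; quarter = 8; thirty-second = 1; dotted quarter = 12.
Altogether 8 + 24 + 1 + 8 + 1 + 12 = 54.
54 ÷ 24 = 2 complete bars with 6 left over.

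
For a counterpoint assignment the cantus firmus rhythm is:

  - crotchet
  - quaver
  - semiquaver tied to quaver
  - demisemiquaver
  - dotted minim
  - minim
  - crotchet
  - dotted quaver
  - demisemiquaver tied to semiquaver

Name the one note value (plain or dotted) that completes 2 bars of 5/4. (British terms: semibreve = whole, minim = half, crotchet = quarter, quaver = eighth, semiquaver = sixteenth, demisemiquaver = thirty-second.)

2 bars of 5/4 = 80 thirty-second notes.
Convert each value to thirty-second notes: crotchet = 8; quaver = 4; semiquaver tied to quaver (semiquaver + quaver) = 6; demisemiquaver = 1; dotted minim = 24; minim = 16; crotchet = 8; dotted quaver = 6; demisemiquaver tied to semiquaver (demisemiquaver + semiquaver) = 3.
Altogether 8 + 4 + 6 + 1 + 24 + 16 + 8 + 6 + 3 = 76.
Remaining: 80 − 76 = 4 thirty-second notes, which is a eighth note.

eighth note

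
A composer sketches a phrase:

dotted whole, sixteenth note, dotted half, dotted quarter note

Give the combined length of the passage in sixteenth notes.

Each duration in sixteenth notes: dotted whole = 24; sixteenth note = 1; dotted half = 12; dotted quarter note = 6.
Total: 24 + 1 + 12 + 6 = 43 sixteenth notes.

43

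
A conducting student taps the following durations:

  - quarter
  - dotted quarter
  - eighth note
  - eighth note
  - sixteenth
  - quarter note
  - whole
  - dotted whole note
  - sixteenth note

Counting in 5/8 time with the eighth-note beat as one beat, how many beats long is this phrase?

One eighth-note beat = 2 sixteenth notes.
Each duration in sixteenth notes: quarter = 4; dotted quarter = 6; eighth note = 2; eighth note = 2; sixteenth = 1; quarter note = 4; whole = 16; dotted whole note = 24; sixteenth note = 1.
Total: 4 + 6 + 2 + 2 + 1 + 4 + 16 + 24 + 1 = 60.
60 ÷ 2 = 30 beats.

30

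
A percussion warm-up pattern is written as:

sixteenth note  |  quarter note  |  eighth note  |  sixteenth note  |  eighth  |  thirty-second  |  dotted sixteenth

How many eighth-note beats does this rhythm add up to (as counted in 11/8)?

One eighth-note beat = 4 thirty-second notes.
Express everything in thirty-second notes: sixteenth note = 2; quarter note = 8; eighth note = 4; sixteenth note = 2; eighth = 4; thirty-second = 1; dotted sixteenth = 3.
Altogether 2 + 8 + 4 + 2 + 4 + 1 + 3 = 24.
24 ÷ 4 = 6 beats.

6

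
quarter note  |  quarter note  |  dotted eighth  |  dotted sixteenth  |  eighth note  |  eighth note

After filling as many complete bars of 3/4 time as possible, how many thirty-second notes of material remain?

One bar of 3/4 = 24 thirty-second notes.
Working in thirty-second notes: quarter note = 8; quarter note = 8; dotted eighth = 6; dotted sixteenth = 3; eighth note = 4; eighth note = 4.
Altogether 8 + 8 + 6 + 3 + 4 + 4 = 33.
33 ÷ 24 = 1 complete bar with 9 thirty-second notes remaining.

9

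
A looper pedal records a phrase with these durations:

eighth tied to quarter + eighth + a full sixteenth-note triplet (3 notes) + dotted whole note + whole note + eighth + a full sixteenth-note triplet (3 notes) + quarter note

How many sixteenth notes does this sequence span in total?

Convert each value to sixteenth notes: eighth tied to quarter (eighth + quarter) = 6; eighth = 2; a full sixteenth-note triplet (3 notes) (three triplet sixteenths span one eighth) = 2; dotted whole note = 24; whole note = 16; eighth = 2; a full sixteenth-note triplet (3 notes) (three triplet sixteenths span one eighth) = 2; quarter note = 4.
Adding: 6 + 2 + 2 + 24 + 16 + 2 + 2 + 4 = 58 sixteenth notes.

58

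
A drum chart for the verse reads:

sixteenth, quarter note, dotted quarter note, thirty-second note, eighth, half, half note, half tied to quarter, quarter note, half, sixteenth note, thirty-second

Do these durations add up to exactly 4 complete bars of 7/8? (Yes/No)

No

One bar of 7/8 = 28 thirty-second notes, so 4 bars = 112.
Working in thirty-second notes: sixteenth = 2; quarter note = 8; dotted quarter note = 12; thirty-second note = 1; eighth = 4; half = 16; half note = 16; half tied to quarter (half + quarter) = 24; quarter note = 8; half = 16; sixteenth note = 2; thirty-second = 1.
Total: 2 + 8 + 12 + 1 + 4 + 16 + 16 + 24 + 8 + 16 + 2 + 1 = 110.
110 falls short of 112, so the answer is No.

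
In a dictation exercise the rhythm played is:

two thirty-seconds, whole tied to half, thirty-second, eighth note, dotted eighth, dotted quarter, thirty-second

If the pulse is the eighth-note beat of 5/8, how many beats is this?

18.5

One eighth-note beat = 4 thirty-second notes.
Working in thirty-second notes: thirty-second = 1; thirty-second = 1; whole tied to half (whole + half) = 48; thirty-second = 1; eighth note = 4; dotted eighth = 6; dotted quarter = 12; thirty-second = 1.
Sum: 1 + 1 + 48 + 1 + 4 + 6 + 12 + 1 = 74.
74 ÷ 4 = 18.5 beats.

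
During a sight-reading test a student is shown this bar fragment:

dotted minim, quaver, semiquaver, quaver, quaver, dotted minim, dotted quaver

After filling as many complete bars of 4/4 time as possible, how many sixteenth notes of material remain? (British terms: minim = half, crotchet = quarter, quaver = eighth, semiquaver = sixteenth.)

2

One bar of 4/4 = 16 sixteenth notes.
Working in sixteenth notes: dotted minim = 12; quaver = 2; semiquaver = 1; quaver = 2; quaver = 2; dotted minim = 12; dotted quaver = 3.
Adding: 12 + 2 + 1 + 2 + 2 + 12 + 3 = 34.
34 ÷ 16 = 2 complete bars with 2 sixteenth notes remaining.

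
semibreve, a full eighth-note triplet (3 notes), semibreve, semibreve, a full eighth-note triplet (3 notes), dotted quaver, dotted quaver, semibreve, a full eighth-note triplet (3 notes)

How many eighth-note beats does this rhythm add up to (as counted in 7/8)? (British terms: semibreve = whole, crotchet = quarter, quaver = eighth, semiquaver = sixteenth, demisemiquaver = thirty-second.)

41

One eighth-note beat = 2 sixteenth notes.
Working in sixteenth notes: semibreve = 16; a full eighth-note triplet (3 notes) (three triplet eighths span one quarter) = 4; semibreve = 16; semibreve = 16; a full eighth-note triplet (3 notes) (three triplet eighths span one quarter) = 4; dotted quaver = 3; dotted quaver = 3; semibreve = 16; a full eighth-note triplet (3 notes) (three triplet eighths span one quarter) = 4.
Total: 16 + 4 + 16 + 16 + 4 + 3 + 3 + 16 + 4 = 82.
82 ÷ 2 = 41 beats.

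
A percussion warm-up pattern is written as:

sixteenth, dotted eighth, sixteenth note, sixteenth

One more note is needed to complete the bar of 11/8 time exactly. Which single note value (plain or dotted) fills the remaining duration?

whole note

The bar of 11/8 = 22 sixteenth notes.
In sixteenth notes: sixteenth = 1; dotted eighth = 3; sixteenth note = 1; sixteenth = 1.
Adding: 1 + 3 + 1 + 1 = 6.
Remaining: 22 − 6 = 16 sixteenth notes, which is a whole note.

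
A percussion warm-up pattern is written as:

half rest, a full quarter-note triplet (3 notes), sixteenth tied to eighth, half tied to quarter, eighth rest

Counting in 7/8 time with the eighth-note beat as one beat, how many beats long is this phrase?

16.5

One eighth-note beat = 2 sixteenth notes.
Convert each value to sixteenth notes: half rest = 8; a full quarter-note triplet (3 notes) (three triplet quarters span one half) = 8; sixteenth tied to eighth (sixteenth + eighth) = 3; half tied to quarter (half + quarter) = 12; eighth rest = 2.
Altogether 8 + 8 + 3 + 12 + 2 = 33.
33 ÷ 2 = 16.5 beats.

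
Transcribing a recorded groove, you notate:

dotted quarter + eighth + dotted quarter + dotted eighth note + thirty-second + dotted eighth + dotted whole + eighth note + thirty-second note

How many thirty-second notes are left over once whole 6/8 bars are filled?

One bar of 6/8 = 24 thirty-second notes.
Each duration in thirty-second notes: dotted quarter = 12; eighth = 4; dotted quarter = 12; dotted eighth note = 6; thirty-second = 1; dotted eighth = 6; dotted whole = 48; eighth note = 4; thirty-second note = 1.
Adding: 12 + 4 + 12 + 6 + 1 + 6 + 48 + 4 + 1 = 94.
94 ÷ 24 = 3 complete bars with 22 thirty-second notes remaining.

22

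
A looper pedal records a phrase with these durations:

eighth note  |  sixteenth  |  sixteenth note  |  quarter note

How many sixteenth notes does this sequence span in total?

8

In sixteenth notes: eighth note = 2; sixteenth = 1; sixteenth note = 1; quarter note = 4.
Adding: 2 + 1 + 1 + 4 = 8 sixteenth notes.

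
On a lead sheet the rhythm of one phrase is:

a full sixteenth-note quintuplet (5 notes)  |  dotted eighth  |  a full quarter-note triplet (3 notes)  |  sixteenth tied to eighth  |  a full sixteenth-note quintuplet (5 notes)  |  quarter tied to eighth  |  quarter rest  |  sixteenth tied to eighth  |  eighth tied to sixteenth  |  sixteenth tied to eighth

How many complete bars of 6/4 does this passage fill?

1

One bar of 6/4 = 24 sixteenth notes.
In sixteenth notes: a full sixteenth-note quintuplet (5 notes) (five quintuplet sixteenths span one quarter) = 4; dotted eighth = 3; a full quarter-note triplet (3 notes) (three triplet quarters span one half) = 8; sixteenth tied to eighth (sixteenth + eighth) = 3; a full sixteenth-note quintuplet (5 notes) (five quintuplet sixteenths span one quarter) = 4; quarter tied to eighth (quarter + eighth) = 6; quarter rest = 4; sixteenth tied to eighth (sixteenth + eighth) = 3; eighth tied to sixteenth (eighth + sixteenth) = 3; sixteenth tied to eighth (sixteenth + eighth) = 3.
Altogether 4 + 3 + 8 + 3 + 4 + 6 + 4 + 3 + 3 + 3 = 41.
41 ÷ 24 = 1 complete bar with 17 left over.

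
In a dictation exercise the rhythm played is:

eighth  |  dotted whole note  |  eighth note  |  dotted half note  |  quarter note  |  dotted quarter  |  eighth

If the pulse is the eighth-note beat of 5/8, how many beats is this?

26

One eighth-note beat = 2 sixteenth notes.
Each duration in sixteenth notes: eighth = 2; dotted whole note = 24; eighth note = 2; dotted half note = 12; quarter note = 4; dotted quarter = 6; eighth = 2.
Sum: 2 + 24 + 2 + 12 + 4 + 6 + 2 = 52.
52 ÷ 2 = 26 beats.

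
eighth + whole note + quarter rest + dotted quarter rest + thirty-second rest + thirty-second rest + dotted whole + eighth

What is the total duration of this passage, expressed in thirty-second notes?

Each duration in thirty-second notes: eighth = 4; whole note = 32; quarter rest = 8; dotted quarter rest = 12; thirty-second rest = 1; thirty-second rest = 1; dotted whole = 48; eighth = 4.
Total: 4 + 32 + 8 + 12 + 1 + 1 + 48 + 4 = 110 thirty-second notes.

110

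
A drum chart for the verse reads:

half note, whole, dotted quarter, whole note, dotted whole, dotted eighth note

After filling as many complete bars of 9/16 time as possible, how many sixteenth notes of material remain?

One bar of 9/16 = 9 sixteenth notes.
In sixteenth notes: half note = 8; whole = 16; dotted quarter = 6; whole note = 16; dotted whole = 24; dotted eighth note = 3.
Adding: 8 + 16 + 6 + 16 + 24 + 3 = 73.
73 ÷ 9 = 8 complete bars with 1 sixteenth note remaining.

1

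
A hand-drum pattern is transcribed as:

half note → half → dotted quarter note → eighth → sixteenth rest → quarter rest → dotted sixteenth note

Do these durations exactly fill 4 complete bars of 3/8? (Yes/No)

One bar of 3/8 = 12 thirty-second notes, so 4 bars = 48.
Each duration in thirty-second notes: half note = 16; half = 16; dotted quarter note = 12; eighth = 4; sixteenth rest = 2; quarter rest = 8; dotted sixteenth note = 3.
Sum: 16 + 16 + 12 + 4 + 2 + 8 + 3 = 61.
61 exceeds 48, so the answer is No.

No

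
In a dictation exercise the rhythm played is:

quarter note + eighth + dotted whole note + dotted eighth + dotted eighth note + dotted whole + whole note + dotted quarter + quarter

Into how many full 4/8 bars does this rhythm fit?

One bar of 4/8 = 8 sixteenth notes.
In sixteenth notes: quarter note = 4; eighth = 2; dotted whole note = 24; dotted eighth = 3; dotted eighth note = 3; dotted whole = 24; whole note = 16; dotted quarter = 6; quarter = 4.
Sum: 4 + 2 + 24 + 3 + 3 + 24 + 16 + 6 + 4 = 86.
86 ÷ 8 = 10 complete bars with 6 left over.

10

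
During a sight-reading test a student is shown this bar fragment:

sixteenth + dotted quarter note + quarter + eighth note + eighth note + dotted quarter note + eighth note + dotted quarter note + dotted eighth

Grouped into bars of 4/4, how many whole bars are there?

2

One bar of 4/4 = 16 sixteenth notes.
Convert each value to sixteenth notes: sixteenth = 1; dotted quarter note = 6; quarter = 4; eighth note = 2; eighth note = 2; dotted quarter note = 6; eighth note = 2; dotted quarter note = 6; dotted eighth = 3.
Total: 1 + 6 + 4 + 2 + 2 + 6 + 2 + 6 + 3 = 32.
32 ÷ 16 = 2 complete bars with 0 left over.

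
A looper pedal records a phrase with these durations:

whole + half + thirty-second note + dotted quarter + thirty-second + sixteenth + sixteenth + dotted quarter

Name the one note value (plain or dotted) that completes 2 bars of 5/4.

sixteenth note

2 bars of 5/4 = 80 thirty-second notes.
Working in thirty-second notes: whole = 32; half = 16; thirty-second note = 1; dotted quarter = 12; thirty-second = 1; sixteenth = 2; sixteenth = 2; dotted quarter = 12.
Total: 32 + 16 + 1 + 12 + 1 + 2 + 2 + 12 = 78.
Remaining: 80 − 78 = 2 thirty-second notes, which is a sixteenth note.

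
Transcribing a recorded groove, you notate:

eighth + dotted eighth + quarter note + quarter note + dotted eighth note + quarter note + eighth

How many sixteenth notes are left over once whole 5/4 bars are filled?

One bar of 5/4 = 20 sixteenth notes.
Express everything in sixteenth notes: eighth = 2; dotted eighth = 3; quarter note = 4; quarter note = 4; dotted eighth note = 3; quarter note = 4; eighth = 2.
Adding: 2 + 3 + 4 + 4 + 3 + 4 + 2 = 22.
22 ÷ 20 = 1 complete bar with 2 sixteenth notes remaining.

2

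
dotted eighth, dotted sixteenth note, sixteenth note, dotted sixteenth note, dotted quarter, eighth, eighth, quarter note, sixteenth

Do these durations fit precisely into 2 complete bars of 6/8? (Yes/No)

One bar of 6/8 = 24 thirty-second notes, so 2 bars = 48.
Convert each value to thirty-second notes: dotted eighth = 6; dotted sixteenth note = 3; sixteenth note = 2; dotted sixteenth note = 3; dotted quarter = 12; eighth = 4; eighth = 4; quarter note = 8; sixteenth = 2.
Adding: 6 + 3 + 2 + 3 + 12 + 4 + 4 + 8 + 2 = 44.
44 falls short of 48, so the answer is No.

No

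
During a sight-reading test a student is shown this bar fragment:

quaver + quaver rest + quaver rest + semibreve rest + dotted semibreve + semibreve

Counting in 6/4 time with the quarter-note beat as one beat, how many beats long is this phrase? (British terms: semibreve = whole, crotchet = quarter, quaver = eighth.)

One quarter-note beat = 2 eighth notes.
Convert each value to eighth notes: quaver = 1; quaver rest = 1; quaver rest = 1; semibreve rest = 8; dotted semibreve = 12; semibreve = 8.
Sum: 1 + 1 + 1 + 8 + 12 + 8 = 31.
31 ÷ 2 = 15.5 beats.

15.5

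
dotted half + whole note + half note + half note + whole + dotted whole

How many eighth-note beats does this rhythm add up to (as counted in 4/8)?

42

One eighth-note beat = 2 sixteenth notes.
Each duration in sixteenth notes: dotted half = 12; whole note = 16; half note = 8; half note = 8; whole = 16; dotted whole = 24.
Sum: 12 + 16 + 8 + 8 + 16 + 24 = 84.
84 ÷ 2 = 42 beats.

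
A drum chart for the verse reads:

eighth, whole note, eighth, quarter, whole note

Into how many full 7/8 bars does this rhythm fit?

One bar of 7/8 = 7 eighth notes.
Each duration in eighth notes: eighth = 1; whole note = 8; eighth = 1; quarter = 2; whole note = 8.
Adding: 1 + 8 + 1 + 2 + 8 = 20.
20 ÷ 7 = 2 complete bars with 6 left over.

2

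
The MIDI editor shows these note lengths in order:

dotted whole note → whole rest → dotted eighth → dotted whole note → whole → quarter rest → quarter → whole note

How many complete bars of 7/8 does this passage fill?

7

One bar of 7/8 = 14 sixteenth notes.
Express everything in sixteenth notes: dotted whole note = 24; whole rest = 16; dotted eighth = 3; dotted whole note = 24; whole = 16; quarter rest = 4; quarter = 4; whole note = 16.
Sum: 24 + 16 + 3 + 24 + 16 + 4 + 4 + 16 = 107.
107 ÷ 14 = 7 complete bars with 9 left over.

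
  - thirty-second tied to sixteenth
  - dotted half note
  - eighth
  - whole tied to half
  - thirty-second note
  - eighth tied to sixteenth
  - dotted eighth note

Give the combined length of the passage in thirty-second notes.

92

In thirty-second notes: thirty-second tied to sixteenth (thirty-second + sixteenth) = 3; dotted half note = 24; eighth = 4; whole tied to half (whole + half) = 48; thirty-second note = 1; eighth tied to sixteenth (eighth + sixteenth) = 6; dotted eighth note = 6.
Sum: 3 + 24 + 4 + 48 + 1 + 6 + 6 = 92 thirty-second notes.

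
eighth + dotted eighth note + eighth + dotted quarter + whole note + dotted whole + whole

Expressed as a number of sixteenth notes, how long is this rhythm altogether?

69

Express everything in sixteenth notes: eighth = 2; dotted eighth note = 3; eighth = 2; dotted quarter = 6; whole note = 16; dotted whole = 24; whole = 16.
Sum: 2 + 3 + 2 + 6 + 16 + 24 + 16 = 69 sixteenth notes.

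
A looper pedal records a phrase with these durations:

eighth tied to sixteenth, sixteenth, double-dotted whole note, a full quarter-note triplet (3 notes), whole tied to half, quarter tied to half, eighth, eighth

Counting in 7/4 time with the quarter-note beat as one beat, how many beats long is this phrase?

One quarter-note beat = 4 sixteenth notes.
Working in sixteenth notes: eighth tied to sixteenth (eighth + sixteenth) = 3; sixteenth = 1; double-dotted whole note = 28; a full quarter-note triplet (3 notes) (three triplet quarters span one half) = 8; whole tied to half (whole + half) = 24; quarter tied to half (quarter + half) = 12; eighth = 2; eighth = 2.
Total: 3 + 1 + 28 + 8 + 24 + 12 + 2 + 2 = 80.
80 ÷ 4 = 20 beats.

20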